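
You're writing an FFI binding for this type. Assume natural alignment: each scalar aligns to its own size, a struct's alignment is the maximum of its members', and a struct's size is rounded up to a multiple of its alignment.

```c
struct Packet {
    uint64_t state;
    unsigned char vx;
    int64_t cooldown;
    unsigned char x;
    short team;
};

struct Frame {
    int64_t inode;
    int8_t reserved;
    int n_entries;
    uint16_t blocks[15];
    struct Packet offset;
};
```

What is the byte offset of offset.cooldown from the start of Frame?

Packet: 0..8  state  (8B, 8-aligned); 8..9  vx  (1B, 1-aligned); 9..16  -- padding (7B); 16..24  cooldown  (8B, 8-aligned); 24..25  x  (1B, 1-aligned); 25..26  -- padding (1B); 26..28  team  (2B, 2-aligned); 28..32  -- tail padding (4B); sizeof = 32, alignof = 8
0..8  inode  (8B, 8-aligned)
8..9  reserved  (1B, 1-aligned)
9..12  -- padding (3B)
12..16  n_entries  (4B, 4-aligned)
16..46  blocks  (30B, 2-aligned)
46..48  -- padding (2B)
48..80  offset  (32B, 8-aligned)
within Packet: cooldown at 16
48 + 16 = 64

64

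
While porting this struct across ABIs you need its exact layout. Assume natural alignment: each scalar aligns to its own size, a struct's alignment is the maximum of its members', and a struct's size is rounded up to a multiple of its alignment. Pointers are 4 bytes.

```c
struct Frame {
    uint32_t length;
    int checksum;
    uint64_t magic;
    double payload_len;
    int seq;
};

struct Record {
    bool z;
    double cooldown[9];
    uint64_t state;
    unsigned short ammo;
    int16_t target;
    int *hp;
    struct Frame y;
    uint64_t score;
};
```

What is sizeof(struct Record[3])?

408

Frame: @0: length [4B, align 4] → 4; @4: checksum [4B, align 4] → 8; @8: magic [8B, align 8] → 16; @16: payload_len [8B, align 8] → 24; @24: seq [4B, align 4] → 28; +4 tail pad (align 8); size 32, align 8
@0: z [1B, align 1] → 1
+7 pad (align 8)
@8: cooldown [72B, align 8] → 80
@80: state [8B, align 8] → 88
@88: ammo [2B, align 2] → 90
@90: target [2B, align 2] → 92
@92: hp [4B, align 4] → 96
@96: y [32B, align 8] → 128
@128: score [8B, align 8] → 136
size 136, align 8
array of 3: 3 × 136 = 408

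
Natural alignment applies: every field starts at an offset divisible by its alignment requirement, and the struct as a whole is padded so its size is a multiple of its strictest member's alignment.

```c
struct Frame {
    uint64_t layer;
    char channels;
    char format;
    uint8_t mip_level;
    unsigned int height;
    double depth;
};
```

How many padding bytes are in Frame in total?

@0: layer [8B, align 8] → 8
@8: channels [1B, align 1] → 9
@9: format [1B, align 1] → 10
@10: mip_level [1B, align 1] → 11
+1 pad (align 4)
@12: height [4B, align 4] → 16
@16: depth [8B, align 8] → 24
size 24, align 8
data bytes 23, size 24 → padding 1

1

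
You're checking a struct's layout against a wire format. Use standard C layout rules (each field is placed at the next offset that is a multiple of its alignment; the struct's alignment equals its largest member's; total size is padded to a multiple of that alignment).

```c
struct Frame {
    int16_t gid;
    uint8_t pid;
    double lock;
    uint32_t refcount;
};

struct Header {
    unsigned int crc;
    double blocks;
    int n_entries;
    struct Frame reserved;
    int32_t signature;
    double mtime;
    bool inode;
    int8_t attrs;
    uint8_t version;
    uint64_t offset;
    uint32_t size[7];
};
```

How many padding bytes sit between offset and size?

0

Frame: gid at 0 (size 2, align 2) → ends 2; pid at 2 (size 1, align 1) → ends 3; pad 5 to align 8 for lock; lock at 8 (size 8, align 8) → ends 16; refcount at 16 (size 4, align 4) → ends 20; tail pad 4 to reach multiple of 8; total 24 bytes, alignment 8
crc at 0 (size 4, align 4) → ends 4
pad 4 to align 8 for blocks
blocks at 8 (size 8, align 8) → ends 16
n_entries at 16 (size 4, align 4) → ends 20
pad 4 to align 8 for reserved
reserved at 24 (size 24, align 8) → ends 48
signature at 48 (size 4, align 4) → ends 52
pad 4 to align 8 for mtime
mtime at 56 (size 8, align 8) → ends 64
inode at 64 (size 1, align 1) → ends 65
attrs at 65 (size 1, align 1) → ends 66
version at 66 (size 1, align 1) → ends 67
pad 5 to align 8 for offset
offset at 72 (size 8, align 8) → ends 80
size at 80 (size 28, align 4) → ends 108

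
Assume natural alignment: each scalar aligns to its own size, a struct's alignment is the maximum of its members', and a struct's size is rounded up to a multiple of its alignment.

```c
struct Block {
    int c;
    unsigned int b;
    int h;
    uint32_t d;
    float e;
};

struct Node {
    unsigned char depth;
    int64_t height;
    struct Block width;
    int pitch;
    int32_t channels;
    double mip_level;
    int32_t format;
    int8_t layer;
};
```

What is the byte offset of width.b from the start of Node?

Block: c at 0 (size 4, align 4) → ends 4; b at 4 (size 4, align 4) → ends 8; h at 8 (size 4, align 4) → ends 12; d at 12 (size 4, align 4) → ends 16; e at 16 (size 4, align 4) → ends 20; total 20 bytes, alignment 4
depth at 0 (size 1, align 1) → ends 1
pad 7 to align 8 for height
height at 8 (size 8, align 8) → ends 16
width at 16 (size 20, align 4) → ends 36
within Block: b at 4
16 + 4 = 20

20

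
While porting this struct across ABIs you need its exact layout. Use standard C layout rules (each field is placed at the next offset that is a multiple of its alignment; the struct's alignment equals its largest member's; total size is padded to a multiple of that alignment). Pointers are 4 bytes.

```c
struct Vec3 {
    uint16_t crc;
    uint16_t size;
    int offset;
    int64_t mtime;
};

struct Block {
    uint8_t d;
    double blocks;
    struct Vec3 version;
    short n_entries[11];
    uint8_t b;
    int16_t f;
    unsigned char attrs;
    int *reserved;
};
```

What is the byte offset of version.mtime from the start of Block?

24

Vec3: 0..2  crc  (2B, 2-aligned); 2..4  size  (2B, 2-aligned); 4..8  offset  (4B, 4-aligned); 8..16  mtime  (8B, 8-aligned); sizeof = 16, alignof = 8
0..1  d  (1B, 1-aligned)
1..8  -- padding (7B)
8..16  blocks  (8B, 8-aligned)
16..32  version  (16B, 8-aligned)
within Vec3: mtime at 8
16 + 8 = 24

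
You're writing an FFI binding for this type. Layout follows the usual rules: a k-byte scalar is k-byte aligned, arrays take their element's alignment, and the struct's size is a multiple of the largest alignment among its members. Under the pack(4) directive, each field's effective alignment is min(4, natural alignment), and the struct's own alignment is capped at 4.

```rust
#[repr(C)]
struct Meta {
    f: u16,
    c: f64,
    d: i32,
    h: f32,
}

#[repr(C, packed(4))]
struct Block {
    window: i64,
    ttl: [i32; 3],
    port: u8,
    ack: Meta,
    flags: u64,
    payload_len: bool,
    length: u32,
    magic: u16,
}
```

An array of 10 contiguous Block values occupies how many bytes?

Meta: @0: f [2B, align 2] → 2; +6 pad (align 8); @8: c [8B, align 8] → 16; @16: d [4B, align 4] → 20; @20: h [4B, align 4] → 24; size 24, align 8
@0: window [8B, align 4] → 8
@8: ttl [12B, align 4] → 20
@20: port [1B, align 1] → 21
+3 pad (align 4)
@24: ack [24B, align 4] → 48
@48: flags [8B, align 4] → 56
@56: payload_len [1B, align 1] → 57
+3 pad (align 4)
@60: length [4B, align 4] → 64
@64: magic [2B, align 2] → 66
+2 tail pad (align 4)
size 68, align 4
array of 10: 10 × 68 = 680

680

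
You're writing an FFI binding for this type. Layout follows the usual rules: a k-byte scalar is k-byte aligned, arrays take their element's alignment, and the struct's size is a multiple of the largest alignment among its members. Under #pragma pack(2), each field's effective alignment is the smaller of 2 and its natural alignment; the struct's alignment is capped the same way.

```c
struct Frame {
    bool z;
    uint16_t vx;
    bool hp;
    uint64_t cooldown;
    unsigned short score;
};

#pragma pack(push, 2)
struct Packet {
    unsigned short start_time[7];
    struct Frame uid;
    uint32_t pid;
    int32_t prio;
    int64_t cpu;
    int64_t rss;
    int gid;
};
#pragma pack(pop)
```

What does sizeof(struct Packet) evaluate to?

66 bytes

Frame: 0..1  z  (1B, 1-aligned); 1..2  -- padding (1B); 2..4  vx  (2B, 2-aligned); 4..5  hp  (1B, 1-aligned); 5..8  -- padding (3B); 8..16  cooldown  (8B, 8-aligned); 16..18  score  (2B, 2-aligned); 18..24  -- tail padding (6B); sizeof = 24, alignof = 8
0..14  start_time  (14B, 2-aligned)
14..38  uid  (24B, 2-aligned)
38..42  pid  (4B, 2-aligned)
42..46  prio  (4B, 2-aligned)
46..54  cpu  (8B, 2-aligned)
54..62  rss  (8B, 2-aligned)
62..66  gid  (4B, 2-aligned)
sizeof = 66, alignof = 2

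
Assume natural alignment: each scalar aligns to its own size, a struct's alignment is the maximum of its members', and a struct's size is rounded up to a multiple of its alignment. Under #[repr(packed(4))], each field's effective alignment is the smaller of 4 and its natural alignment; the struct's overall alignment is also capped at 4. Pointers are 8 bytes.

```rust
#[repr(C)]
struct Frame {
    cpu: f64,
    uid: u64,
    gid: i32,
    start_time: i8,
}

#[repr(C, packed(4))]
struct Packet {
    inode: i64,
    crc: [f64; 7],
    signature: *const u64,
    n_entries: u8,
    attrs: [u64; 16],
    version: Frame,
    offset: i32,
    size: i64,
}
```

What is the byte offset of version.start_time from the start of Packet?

Frame: cpu at 0 (size 8, align 8) → ends 8; uid at 8 (size 8, align 8) → ends 16; gid at 16 (size 4, align 4) → ends 20; start_time at 20 (size 1, align 1) → ends 21; tail pad 3 to reach multiple of 8; total 24 bytes, alignment 8
inode at 0 (size 8, align 4) → ends 8
crc at 8 (size 56, align 4) → ends 64
signature at 64 (size 8, align 4) → ends 72
n_entries at 72 (size 1, align 1) → ends 73
pad 3 to align 4 for attrs
attrs at 76 (size 128, align 4) → ends 204
version at 204 (size 24, align 4) → ends 228
within Frame: start_time at 20
204 + 20 = 224

224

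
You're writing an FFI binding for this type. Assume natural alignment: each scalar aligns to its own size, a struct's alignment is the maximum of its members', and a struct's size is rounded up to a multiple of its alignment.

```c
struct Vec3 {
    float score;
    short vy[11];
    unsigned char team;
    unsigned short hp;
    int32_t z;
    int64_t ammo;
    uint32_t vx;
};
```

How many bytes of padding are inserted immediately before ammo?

0..4  score  (4B, 4-aligned)
4..26  vy  (22B, 2-aligned)
26..27  team  (1B, 1-aligned)
27..28  -- padding (1B)
28..30  hp  (2B, 2-aligned)
30..32  -- padding (2B)
32..36  z  (4B, 4-aligned)
36..40  -- padding (4B)
40..48  ammo  (8B, 8-aligned)

4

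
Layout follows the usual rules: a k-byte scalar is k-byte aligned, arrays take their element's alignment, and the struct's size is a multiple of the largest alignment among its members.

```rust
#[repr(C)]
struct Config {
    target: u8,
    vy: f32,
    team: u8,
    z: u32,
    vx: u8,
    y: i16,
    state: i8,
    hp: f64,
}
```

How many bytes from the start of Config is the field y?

0..1  target  (1B, 1-aligned)
1..4  -- padding (3B)
4..8  vy  (4B, 4-aligned)
8..9  team  (1B, 1-aligned)
9..12  -- padding (3B)
12..16  z  (4B, 4-aligned)
16..17  vx  (1B, 1-aligned)
17..18  -- padding (1B)
18..20  y  (2B, 2-aligned)

18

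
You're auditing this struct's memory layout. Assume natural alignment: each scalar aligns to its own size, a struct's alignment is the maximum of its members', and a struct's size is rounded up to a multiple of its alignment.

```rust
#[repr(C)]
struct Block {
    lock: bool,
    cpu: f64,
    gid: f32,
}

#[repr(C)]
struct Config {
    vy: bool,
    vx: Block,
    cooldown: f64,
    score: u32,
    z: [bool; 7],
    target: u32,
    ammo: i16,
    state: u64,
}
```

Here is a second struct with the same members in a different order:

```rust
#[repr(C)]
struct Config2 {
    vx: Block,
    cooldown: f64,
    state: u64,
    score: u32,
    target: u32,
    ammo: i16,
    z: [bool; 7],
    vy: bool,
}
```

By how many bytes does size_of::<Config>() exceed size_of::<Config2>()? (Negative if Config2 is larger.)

Block: 0..1  lock  (1B, 1-aligned); 1..8  -- padding (7B); 8..16  cpu  (8B, 8-aligned); 16..20  gid  (4B, 4-aligned); 20..24  -- tail padding (4B); sizeof = 24, alignof = 8
0..1  vy  (1B, 1-aligned)
1..8  -- padding (7B)
8..32  vx  (24B, 8-aligned)
32..40  cooldown  (8B, 8-aligned)
40..44  score  (4B, 4-aligned)
44..51  z  (7B, 1-aligned)
51..52  -- padding (1B)
52..56  target  (4B, 4-aligned)
56..58  ammo  (2B, 2-aligned)
58..64  -- padding (6B)
64..72  state  (8B, 8-aligned)
sizeof = 72, alignof = 8
— Config2 —
0..24  vx  (24B, 8-aligned)
24..32  cooldown  (8B, 8-aligned)
32..40  state  (8B, 8-aligned)
40..44  score  (4B, 4-aligned)
44..48  target  (4B, 4-aligned)
48..50  ammo  (2B, 2-aligned)
50..57  z  (7B, 1-aligned)
57..58  vy  (1B, 1-aligned)
58..64  -- tail padding (6B)
sizeof = 64, alignof = 8
72 − 64 = 8

8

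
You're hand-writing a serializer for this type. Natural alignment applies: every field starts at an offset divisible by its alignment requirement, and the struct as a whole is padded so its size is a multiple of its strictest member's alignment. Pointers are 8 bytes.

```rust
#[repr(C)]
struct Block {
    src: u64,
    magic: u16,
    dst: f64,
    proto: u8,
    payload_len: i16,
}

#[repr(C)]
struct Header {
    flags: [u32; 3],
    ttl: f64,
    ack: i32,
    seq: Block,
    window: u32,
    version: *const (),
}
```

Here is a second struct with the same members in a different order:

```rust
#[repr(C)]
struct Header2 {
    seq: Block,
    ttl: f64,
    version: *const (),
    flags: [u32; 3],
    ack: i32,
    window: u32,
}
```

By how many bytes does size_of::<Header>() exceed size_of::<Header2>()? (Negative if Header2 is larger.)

8

Block: 0..8  src  (8B, 8-aligned); 8..10  magic  (2B, 2-aligned); 10..16  -- padding (6B); 16..24  dst  (8B, 8-aligned); 24..25  proto  (1B, 1-aligned); 25..26  -- padding (1B); 26..28  payload_len  (2B, 2-aligned); 28..32  -- tail padding (4B); sizeof = 32, alignof = 8
0..12  flags  (12B, 4-aligned)
12..16  -- padding (4B)
16..24  ttl  (8B, 8-aligned)
24..28  ack  (4B, 4-aligned)
28..32  -- padding (4B)
32..64  seq  (32B, 8-aligned)
64..68  window  (4B, 4-aligned)
68..72  -- padding (4B)
72..80  version  (8B, 8-aligned)
sizeof = 80, alignof = 8
— Header2 —
0..32  seq  (32B, 8-aligned)
32..40  ttl  (8B, 8-aligned)
40..48  version  (8B, 8-aligned)
48..60  flags  (12B, 4-aligned)
60..64  ack  (4B, 4-aligned)
64..68  window  (4B, 4-aligned)
68..72  -- tail padding (4B)
sizeof = 72, alignof = 8
80 − 72 = 8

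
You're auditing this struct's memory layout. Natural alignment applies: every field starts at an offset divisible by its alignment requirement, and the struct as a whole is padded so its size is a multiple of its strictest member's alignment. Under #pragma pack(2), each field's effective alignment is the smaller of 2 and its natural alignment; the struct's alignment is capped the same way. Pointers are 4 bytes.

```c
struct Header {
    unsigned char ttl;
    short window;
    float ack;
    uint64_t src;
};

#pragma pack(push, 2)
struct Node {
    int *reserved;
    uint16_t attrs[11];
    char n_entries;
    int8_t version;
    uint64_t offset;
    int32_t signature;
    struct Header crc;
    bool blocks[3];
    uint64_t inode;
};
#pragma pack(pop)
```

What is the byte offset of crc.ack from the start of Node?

Header: ttl at 0 (size 1, align 1) → ends 1; pad 1 to align 2 for window; window at 2 (size 2, align 2) → ends 4; ack at 4 (size 4, align 4) → ends 8; src at 8 (size 8, align 8) → ends 16; total 16 bytes, alignment 8
reserved at 0 (size 4, align 2) → ends 4
attrs at 4 (size 22, align 2) → ends 26
n_entries at 26 (size 1, align 1) → ends 27
version at 27 (size 1, align 1) → ends 28
offset at 28 (size 8, align 2) → ends 36
signature at 36 (size 4, align 2) → ends 40
crc at 40 (size 16, align 2) → ends 56
within Header: ack at 4
40 + 4 = 44

44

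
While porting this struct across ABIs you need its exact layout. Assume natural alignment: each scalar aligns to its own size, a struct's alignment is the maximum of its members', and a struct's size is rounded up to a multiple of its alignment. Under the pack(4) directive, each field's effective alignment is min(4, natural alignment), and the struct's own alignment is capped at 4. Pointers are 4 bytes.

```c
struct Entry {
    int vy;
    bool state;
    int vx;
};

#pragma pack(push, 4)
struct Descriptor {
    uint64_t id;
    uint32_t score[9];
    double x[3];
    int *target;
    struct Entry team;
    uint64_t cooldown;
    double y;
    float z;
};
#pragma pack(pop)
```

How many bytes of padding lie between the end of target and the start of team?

0

Entry: vy at 0 (size 4, align 4) → ends 4; state at 4 (size 1, align 1) → ends 5; pad 3 to align 4 for vx; vx at 8 (size 4, align 4) → ends 12; total 12 bytes, alignment 4
id at 0 (size 8, align 4) → ends 8
score at 8 (size 36, align 4) → ends 44
x at 44 (size 24, align 4) → ends 68
target at 68 (size 4, align 4) → ends 72
team at 72 (size 12, align 4) → ends 84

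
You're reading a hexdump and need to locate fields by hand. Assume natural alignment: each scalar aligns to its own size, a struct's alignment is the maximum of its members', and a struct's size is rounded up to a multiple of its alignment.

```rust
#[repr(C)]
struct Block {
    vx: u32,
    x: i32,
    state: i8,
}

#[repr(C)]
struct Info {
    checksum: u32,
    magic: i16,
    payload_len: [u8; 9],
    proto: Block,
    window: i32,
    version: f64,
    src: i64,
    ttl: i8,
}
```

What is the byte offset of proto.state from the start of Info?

24

Block: @0: vx [4B, align 4] → 4; @4: x [4B, align 4] → 8; @8: state [1B, align 1] → 9; +3 tail pad (align 4); size 12, align 4
@0: checksum [4B, align 4] → 4
@4: magic [2B, align 2] → 6
@6: payload_len [9B, align 1] → 15
+1 pad (align 4)
@16: proto [12B, align 4] → 28
within Block: state at 8
16 + 8 = 24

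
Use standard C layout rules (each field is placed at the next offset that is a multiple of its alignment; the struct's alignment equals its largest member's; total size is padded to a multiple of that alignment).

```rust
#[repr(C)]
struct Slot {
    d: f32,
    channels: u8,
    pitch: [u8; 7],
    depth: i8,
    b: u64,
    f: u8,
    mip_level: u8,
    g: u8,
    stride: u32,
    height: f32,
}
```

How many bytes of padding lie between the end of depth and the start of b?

3

d at 0 (size 4, align 4) → ends 4
channels at 4 (size 1, align 1) → ends 5
pitch at 5 (size 7, align 1) → ends 12
depth at 12 (size 1, align 1) → ends 13
pad 3 to align 8 for b
b at 16 (size 8, align 8) → ends 24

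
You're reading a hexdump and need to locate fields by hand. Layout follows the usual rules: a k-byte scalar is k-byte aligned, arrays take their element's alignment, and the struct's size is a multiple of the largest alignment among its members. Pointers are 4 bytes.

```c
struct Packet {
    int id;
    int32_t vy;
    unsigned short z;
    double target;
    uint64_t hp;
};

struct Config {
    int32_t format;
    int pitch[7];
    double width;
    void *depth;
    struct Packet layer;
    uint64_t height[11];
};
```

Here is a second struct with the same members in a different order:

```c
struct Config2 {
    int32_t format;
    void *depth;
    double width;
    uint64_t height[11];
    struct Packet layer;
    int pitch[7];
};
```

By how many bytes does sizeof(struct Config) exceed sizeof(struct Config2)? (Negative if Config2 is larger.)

0

Packet: id at 0 (size 4, align 4) → ends 4; vy at 4 (size 4, align 4) → ends 8; z at 8 (size 2, align 2) → ends 10; pad 6 to align 8 for target; target at 16 (size 8, align 8) → ends 24; hp at 24 (size 8, align 8) → ends 32; total 32 bytes, alignment 8
format at 0 (size 4, align 4) → ends 4
pitch at 4 (size 28, align 4) → ends 32
width at 32 (size 8, align 8) → ends 40
depth at 40 (size 4, align 4) → ends 44
pad 4 to align 8 for layer
layer at 48 (size 32, align 8) → ends 80
height at 80 (size 88, align 8) → ends 168
total 168 bytes, alignment 8
— Config2 —
format at 0 (size 4, align 4) → ends 4
depth at 4 (size 4, align 4) → ends 8
width at 8 (size 8, align 8) → ends 16
height at 16 (size 88, align 8) → ends 104
layer at 104 (size 32, align 8) → ends 136
pitch at 136 (size 28, align 4) → ends 164
tail pad 4 to reach multiple of 8
total 168 bytes, alignment 8
168 − 168 = 0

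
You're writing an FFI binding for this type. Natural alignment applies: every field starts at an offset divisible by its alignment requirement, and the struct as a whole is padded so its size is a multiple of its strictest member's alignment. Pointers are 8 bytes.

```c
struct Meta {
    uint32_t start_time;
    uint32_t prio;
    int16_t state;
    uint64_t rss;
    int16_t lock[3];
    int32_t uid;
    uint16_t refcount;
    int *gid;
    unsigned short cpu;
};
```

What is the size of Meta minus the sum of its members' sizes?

start_time at 0 (size 4, align 4) → ends 4
prio at 4 (size 4, align 4) → ends 8
state at 8 (size 2, align 2) → ends 10
pad 6 to align 8 for rss
rss at 16 (size 8, align 8) → ends 24
lock at 24 (size 6, align 2) → ends 30
pad 2 to align 4 for uid
uid at 32 (size 4, align 4) → ends 36
refcount at 36 (size 2, align 2) → ends 38
pad 2 to align 8 for gid
gid at 40 (size 8, align 8) → ends 48
cpu at 48 (size 2, align 2) → ends 50
tail pad 6 to reach multiple of 8
total 56 bytes, alignment 8
data bytes 40, size 56 → padding 16

16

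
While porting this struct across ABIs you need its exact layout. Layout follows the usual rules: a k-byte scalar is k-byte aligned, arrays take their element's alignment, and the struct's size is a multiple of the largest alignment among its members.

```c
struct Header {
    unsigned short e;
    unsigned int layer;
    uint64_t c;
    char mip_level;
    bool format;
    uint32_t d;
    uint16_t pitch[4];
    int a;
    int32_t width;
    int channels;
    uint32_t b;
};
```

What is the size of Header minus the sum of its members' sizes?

4

@0: e [2B, align 2] → 2
+2 pad (align 4)
@4: layer [4B, align 4] → 8
@8: c [8B, align 8] → 16
@16: mip_level [1B, align 1] → 17
@17: format [1B, align 1] → 18
+2 pad (align 4)
@20: d [4B, align 4] → 24
@24: pitch [8B, align 2] → 32
@32: a [4B, align 4] → 36
@36: width [4B, align 4] → 40
@40: channels [4B, align 4] → 44
@44: b [4B, align 4] → 48
size 48, align 8
data bytes 44, size 48 → padding 4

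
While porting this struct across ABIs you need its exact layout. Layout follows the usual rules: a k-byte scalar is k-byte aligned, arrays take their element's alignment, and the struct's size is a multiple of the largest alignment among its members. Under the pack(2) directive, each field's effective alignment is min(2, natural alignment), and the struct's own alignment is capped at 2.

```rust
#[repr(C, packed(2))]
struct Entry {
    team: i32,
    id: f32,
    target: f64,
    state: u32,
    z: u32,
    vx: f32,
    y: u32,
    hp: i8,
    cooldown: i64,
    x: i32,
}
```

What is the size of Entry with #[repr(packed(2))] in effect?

46

0..4  team  (4B, 2-aligned)
4..8  id  (4B, 2-aligned)
8..16  target  (8B, 2-aligned)
16..20  state  (4B, 2-aligned)
20..24  z  (4B, 2-aligned)
24..28  vx  (4B, 2-aligned)
28..32  y  (4B, 2-aligned)
32..33  hp  (1B, 1-aligned)
33..34  -- padding (1B)
34..42  cooldown  (8B, 2-aligned)
42..46  x  (4B, 2-aligned)
sizeof = 46, alignof = 2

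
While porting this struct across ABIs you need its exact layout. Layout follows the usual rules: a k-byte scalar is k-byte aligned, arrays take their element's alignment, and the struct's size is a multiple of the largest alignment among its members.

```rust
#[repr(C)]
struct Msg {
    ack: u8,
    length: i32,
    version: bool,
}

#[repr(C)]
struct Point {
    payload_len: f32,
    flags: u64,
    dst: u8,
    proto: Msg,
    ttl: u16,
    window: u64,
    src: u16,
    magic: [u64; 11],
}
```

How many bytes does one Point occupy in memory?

144 bytes

Msg: ack at 0 (size 1, align 1) → ends 1; pad 3 to align 4 for length; length at 4 (size 4, align 4) → ends 8; version at 8 (size 1, align 1) → ends 9; tail pad 3 to reach multiple of 4; total 12 bytes, alignment 4
payload_len at 0 (size 4, align 4) → ends 4
pad 4 to align 8 for flags
flags at 8 (size 8, align 8) → ends 16
dst at 16 (size 1, align 1) → ends 17
pad 3 to align 4 for proto
proto at 20 (size 12, align 4) → ends 32
ttl at 32 (size 2, align 2) → ends 34
pad 6 to align 8 for window
window at 40 (size 8, align 8) → ends 48
src at 48 (size 2, align 2) → ends 50
pad 6 to align 8 for magic
magic at 56 (size 88, align 8) → ends 144
total 144 bytes, alignment 8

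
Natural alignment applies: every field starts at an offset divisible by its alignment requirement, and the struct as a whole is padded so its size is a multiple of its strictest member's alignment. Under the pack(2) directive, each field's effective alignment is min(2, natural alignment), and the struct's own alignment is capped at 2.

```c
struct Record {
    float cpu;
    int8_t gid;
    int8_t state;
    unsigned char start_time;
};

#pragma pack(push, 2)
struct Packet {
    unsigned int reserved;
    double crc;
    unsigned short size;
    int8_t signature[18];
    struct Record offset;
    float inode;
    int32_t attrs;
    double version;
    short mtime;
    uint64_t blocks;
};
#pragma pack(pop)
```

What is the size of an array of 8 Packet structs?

Record: 0..4  cpu  (4B, 4-aligned); 4..5  gid  (1B, 1-aligned); 5..6  state  (1B, 1-aligned); 6..7  start_time  (1B, 1-aligned); 7..8  -- tail padding (1B); sizeof = 8, alignof = 4
0..4  reserved  (4B, 2-aligned)
4..12  crc  (8B, 2-aligned)
12..14  size  (2B, 2-aligned)
14..32  signature  (18B, 1-aligned)
32..40  offset  (8B, 2-aligned)
40..44  inode  (4B, 2-aligned)
44..48  attrs  (4B, 2-aligned)
48..56  version  (8B, 2-aligned)
56..58  mtime  (2B, 2-aligned)
58..66  blocks  (8B, 2-aligned)
sizeof = 66, alignof = 2
array of 8: 8 × 66 = 528

528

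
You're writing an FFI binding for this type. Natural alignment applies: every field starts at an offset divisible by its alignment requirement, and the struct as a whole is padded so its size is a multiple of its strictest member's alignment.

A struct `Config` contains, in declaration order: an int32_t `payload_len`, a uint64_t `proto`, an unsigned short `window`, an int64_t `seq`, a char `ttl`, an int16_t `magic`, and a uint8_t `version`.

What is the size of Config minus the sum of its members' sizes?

14

@0: payload_len [4B, align 4] → 4
+4 pad (align 8)
@8: proto [8B, align 8] → 16
@16: window [2B, align 2] → 18
+6 pad (align 8)
@24: seq [8B, align 8] → 32
@32: ttl [1B, align 1] → 33
+1 pad (align 2)
@34: magic [2B, align 2] → 36
@36: version [1B, align 1] → 37
+3 tail pad (align 8)
size 40, align 8
data bytes 26, size 40 → padding 14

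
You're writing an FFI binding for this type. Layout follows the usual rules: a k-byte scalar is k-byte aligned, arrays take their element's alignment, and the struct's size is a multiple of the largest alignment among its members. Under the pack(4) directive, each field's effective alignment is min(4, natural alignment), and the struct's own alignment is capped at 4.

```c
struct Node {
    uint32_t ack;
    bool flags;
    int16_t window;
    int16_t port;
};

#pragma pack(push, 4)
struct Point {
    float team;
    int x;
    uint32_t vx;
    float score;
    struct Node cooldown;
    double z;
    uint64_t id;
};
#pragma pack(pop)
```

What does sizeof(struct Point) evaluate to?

44

Node: ack at 0 (size 4, align 4) → ends 4; flags at 4 (size 1, align 1) → ends 5; pad 1 to align 2 for window; window at 6 (size 2, align 2) → ends 8; port at 8 (size 2, align 2) → ends 10; tail pad 2 to reach multiple of 4; total 12 bytes, alignment 4
team at 0 (size 4, align 4) → ends 4
x at 4 (size 4, align 4) → ends 8
vx at 8 (size 4, align 4) → ends 12
score at 12 (size 4, align 4) → ends 16
cooldown at 16 (size 12, align 4) → ends 28
z at 28 (size 8, align 4) → ends 36
id at 36 (size 8, align 4) → ends 44
total 44 bytes, alignment 4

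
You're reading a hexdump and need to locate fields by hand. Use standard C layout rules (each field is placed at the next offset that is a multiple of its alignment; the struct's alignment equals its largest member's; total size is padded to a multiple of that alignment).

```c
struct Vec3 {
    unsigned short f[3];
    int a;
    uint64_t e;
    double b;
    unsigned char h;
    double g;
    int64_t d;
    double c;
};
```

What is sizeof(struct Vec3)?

64

f at 0 (size 6, align 2) → ends 6
pad 2 to align 4 for a
a at 8 (size 4, align 4) → ends 12
pad 4 to align 8 for e
e at 16 (size 8, align 8) → ends 24
b at 24 (size 8, align 8) → ends 32
h at 32 (size 1, align 1) → ends 33
pad 7 to align 8 for g
g at 40 (size 8, align 8) → ends 48
d at 48 (size 8, align 8) → ends 56
c at 56 (size 8, align 8) → ends 64
total 64 bytes, alignment 8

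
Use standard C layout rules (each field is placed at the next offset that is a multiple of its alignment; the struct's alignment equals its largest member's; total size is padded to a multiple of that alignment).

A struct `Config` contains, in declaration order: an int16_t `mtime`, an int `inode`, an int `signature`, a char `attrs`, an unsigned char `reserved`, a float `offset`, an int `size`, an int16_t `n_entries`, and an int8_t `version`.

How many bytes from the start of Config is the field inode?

4

mtime at 0 (size 2, align 2) → ends 2
pad 2 to align 4 for inode
inode at 4 (size 4, align 4) → ends 8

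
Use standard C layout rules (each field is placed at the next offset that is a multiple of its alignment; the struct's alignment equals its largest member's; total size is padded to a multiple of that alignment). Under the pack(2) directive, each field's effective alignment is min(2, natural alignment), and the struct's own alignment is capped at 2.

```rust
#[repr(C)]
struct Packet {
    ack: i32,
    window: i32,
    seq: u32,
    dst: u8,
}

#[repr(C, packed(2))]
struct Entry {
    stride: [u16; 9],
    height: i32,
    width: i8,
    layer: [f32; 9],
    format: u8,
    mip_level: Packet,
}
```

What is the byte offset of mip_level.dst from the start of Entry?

Packet: @0: ack [4B, align 4] → 4; @4: window [4B, align 4] → 8; @8: seq [4B, align 4] → 12; @12: dst [1B, align 1] → 13; +3 tail pad (align 4); size 16, align 4
@0: stride [18B, align 2] → 18
@18: height [4B, align 2] → 22
@22: width [1B, align 1] → 23
+1 pad (align 2)
@24: layer [36B, align 2] → 60
@60: format [1B, align 1] → 61
+1 pad (align 2)
@62: mip_level [16B, align 2] → 78
within Packet: dst at 12
62 + 12 = 74

74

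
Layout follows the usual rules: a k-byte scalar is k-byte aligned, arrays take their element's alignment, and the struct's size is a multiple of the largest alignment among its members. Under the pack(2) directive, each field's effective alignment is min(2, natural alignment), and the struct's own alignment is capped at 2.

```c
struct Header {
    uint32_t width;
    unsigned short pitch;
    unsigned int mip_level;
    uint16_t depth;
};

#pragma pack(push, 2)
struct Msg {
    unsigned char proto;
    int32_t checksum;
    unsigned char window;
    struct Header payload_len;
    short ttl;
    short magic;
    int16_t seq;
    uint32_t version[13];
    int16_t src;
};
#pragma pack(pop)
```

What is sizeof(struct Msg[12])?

Header: @0: width [4B, align 4] → 4; @4: pitch [2B, align 2] → 6; +2 pad (align 4); @8: mip_level [4B, align 4] → 12; @12: depth [2B, align 2] → 14; +2 tail pad (align 4); size 16, align 4
@0: proto [1B, align 1] → 1
+1 pad (align 2)
@2: checksum [4B, align 2] → 6
@6: window [1B, align 1] → 7
+1 pad (align 2)
@8: payload_len [16B, align 2] → 24
@24: ttl [2B, align 2] → 26
@26: magic [2B, align 2] → 28
@28: seq [2B, align 2] → 30
@30: version [52B, align 2] → 82
@82: src [2B, align 2] → 84
size 84, align 2
array of 12: 12 × 84 = 1008

1008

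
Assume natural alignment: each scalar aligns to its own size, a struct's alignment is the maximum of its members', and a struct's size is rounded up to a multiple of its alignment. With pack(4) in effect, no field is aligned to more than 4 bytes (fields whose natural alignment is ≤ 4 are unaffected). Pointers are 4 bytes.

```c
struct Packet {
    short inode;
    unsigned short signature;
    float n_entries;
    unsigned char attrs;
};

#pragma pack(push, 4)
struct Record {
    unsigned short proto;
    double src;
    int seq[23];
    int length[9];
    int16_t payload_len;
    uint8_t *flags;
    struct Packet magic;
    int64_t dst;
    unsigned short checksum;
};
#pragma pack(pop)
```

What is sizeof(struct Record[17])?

Packet: inode at 0 (size 2, align 2) → ends 2; signature at 2 (size 2, align 2) → ends 4; n_entries at 4 (size 4, align 4) → ends 8; attrs at 8 (size 1, align 1) → ends 9; tail pad 3 to reach multiple of 4; total 12 bytes, alignment 4
proto at 0 (size 2, align 2) → ends 2
pad 2 to align 4 for src
src at 4 (size 8, align 4) → ends 12
seq at 12 (size 92, align 4) → ends 104
length at 104 (size 36, align 4) → ends 140
payload_len at 140 (size 2, align 2) → ends 142
pad 2 to align 4 for flags
flags at 144 (size 4, align 4) → ends 148
magic at 148 (size 12, align 4) → ends 160
dst at 160 (size 8, align 4) → ends 168
checksum at 168 (size 2, align 2) → ends 170
tail pad 2 to reach multiple of 4
total 172 bytes, alignment 4
array of 17: 17 × 172 = 2924

2924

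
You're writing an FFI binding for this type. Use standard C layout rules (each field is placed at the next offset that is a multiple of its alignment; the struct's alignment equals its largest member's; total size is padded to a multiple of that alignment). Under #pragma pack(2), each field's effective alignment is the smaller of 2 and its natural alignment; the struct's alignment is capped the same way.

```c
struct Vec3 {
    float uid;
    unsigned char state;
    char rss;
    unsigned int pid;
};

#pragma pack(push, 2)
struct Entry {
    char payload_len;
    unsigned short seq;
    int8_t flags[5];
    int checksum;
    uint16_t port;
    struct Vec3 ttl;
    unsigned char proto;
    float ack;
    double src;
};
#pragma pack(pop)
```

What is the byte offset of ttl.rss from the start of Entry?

21

Vec3: uid at 0 (size 4, align 4) → ends 4; state at 4 (size 1, align 1) → ends 5; rss at 5 (size 1, align 1) → ends 6; pad 2 to align 4 for pid; pid at 8 (size 4, align 4) → ends 12; total 12 bytes, alignment 4
payload_len at 0 (size 1, align 1) → ends 1
pad 1 to align 2 for seq
seq at 2 (size 2, align 2) → ends 4
flags at 4 (size 5, align 1) → ends 9
pad 1 to align 2 for checksum
checksum at 10 (size 4, align 2) → ends 14
port at 14 (size 2, align 2) → ends 16
ttl at 16 (size 12, align 2) → ends 28
within Vec3: rss at 5
16 + 5 = 21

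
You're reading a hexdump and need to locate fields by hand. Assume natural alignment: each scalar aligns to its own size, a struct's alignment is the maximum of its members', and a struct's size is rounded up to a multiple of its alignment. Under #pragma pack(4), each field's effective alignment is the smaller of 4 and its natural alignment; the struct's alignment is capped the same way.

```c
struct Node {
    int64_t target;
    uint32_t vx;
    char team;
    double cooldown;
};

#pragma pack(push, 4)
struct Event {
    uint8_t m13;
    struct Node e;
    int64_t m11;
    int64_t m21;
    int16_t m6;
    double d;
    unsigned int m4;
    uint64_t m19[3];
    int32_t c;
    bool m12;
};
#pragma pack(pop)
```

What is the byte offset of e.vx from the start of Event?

Node: @0: target [8B, align 8] → 8; @8: vx [4B, align 4] → 12; @12: team [1B, align 1] → 13; +3 pad (align 8); @16: cooldown [8B, align 8] → 24; size 24, align 8
@0: m13 [1B, align 1] → 1
+3 pad (align 4)
@4: e [24B, align 4] → 28
within Node: vx at 8
4 + 8 = 12

12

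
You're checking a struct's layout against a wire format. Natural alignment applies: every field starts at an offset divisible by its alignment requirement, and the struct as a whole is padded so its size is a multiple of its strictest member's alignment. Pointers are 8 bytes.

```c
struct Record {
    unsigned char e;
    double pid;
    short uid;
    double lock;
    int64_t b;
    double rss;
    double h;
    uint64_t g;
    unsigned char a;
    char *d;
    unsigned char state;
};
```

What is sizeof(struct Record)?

e at 0 (size 1, align 1) → ends 1
pad 7 to align 8 for pid
pid at 8 (size 8, align 8) → ends 16
uid at 16 (size 2, align 2) → ends 18
pad 6 to align 8 for lock
lock at 24 (size 8, align 8) → ends 32
b at 32 (size 8, align 8) → ends 40
rss at 40 (size 8, align 8) → ends 48
h at 48 (size 8, align 8) → ends 56
g at 56 (size 8, align 8) → ends 64
a at 64 (size 1, align 1) → ends 65
pad 7 to align 8 for d
d at 72 (size 8, align 8) → ends 80
state at 80 (size 1, align 1) → ends 81
tail pad 7 to reach multiple of 8
total 88 bytes, alignment 8

88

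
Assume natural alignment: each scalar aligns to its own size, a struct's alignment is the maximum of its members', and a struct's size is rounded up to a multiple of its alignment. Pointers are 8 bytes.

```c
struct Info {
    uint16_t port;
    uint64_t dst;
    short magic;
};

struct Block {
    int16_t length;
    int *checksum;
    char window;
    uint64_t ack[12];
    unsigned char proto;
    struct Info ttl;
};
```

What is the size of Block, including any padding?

Info: @0: port [2B, align 2] → 2; +6 pad (align 8); @8: dst [8B, align 8] → 16; @16: magic [2B, align 2] → 18; +6 tail pad (align 8); size 24, align 8
@0: length [2B, align 2] → 2
+6 pad (align 8)
@8: checksum [8B, align 8] → 16
@16: window [1B, align 1] → 17
+7 pad (align 8)
@24: ack [96B, align 8] → 120
@120: proto [1B, align 1] → 121
+7 pad (align 8)
@128: ttl [24B, align 8] → 152
size 152, align 8

152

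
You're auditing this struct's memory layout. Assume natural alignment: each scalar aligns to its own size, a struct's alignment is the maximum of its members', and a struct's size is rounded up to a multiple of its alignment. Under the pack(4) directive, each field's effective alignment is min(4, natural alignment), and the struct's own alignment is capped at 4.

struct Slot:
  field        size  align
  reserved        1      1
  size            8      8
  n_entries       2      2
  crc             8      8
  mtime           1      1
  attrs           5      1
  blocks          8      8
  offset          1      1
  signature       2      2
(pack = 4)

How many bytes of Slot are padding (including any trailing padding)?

8

0..1  reserved  (1B, 1-aligned)
1..4  -- padding (3B)
4..12  size  (8B, 4-aligned)
12..14  n_entries  (2B, 2-aligned)
14..16  -- padding (2B)
16..24  crc  (8B, 4-aligned)
24..25  mtime  (1B, 1-aligned)
25..30  attrs  (5B, 1-aligned)
30..32  -- padding (2B)
32..40  blocks  (8B, 4-aligned)
40..41  offset  (1B, 1-aligned)
41..42  -- padding (1B)
42..44  signature  (2B, 2-aligned)
sizeof = 44, alignof = 4
data bytes 36, size 44 → padding 8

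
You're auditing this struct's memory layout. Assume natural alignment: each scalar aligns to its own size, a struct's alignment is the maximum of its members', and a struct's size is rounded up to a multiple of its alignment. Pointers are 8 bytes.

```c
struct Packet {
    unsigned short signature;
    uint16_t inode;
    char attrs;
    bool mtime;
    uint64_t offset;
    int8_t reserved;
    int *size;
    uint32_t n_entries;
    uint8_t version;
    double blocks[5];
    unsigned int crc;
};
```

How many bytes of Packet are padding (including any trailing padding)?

@0: signature [2B, align 2] → 2
@2: inode [2B, align 2] → 4
@4: attrs [1B, align 1] → 5
@5: mtime [1B, align 1] → 6
+2 pad (align 8)
@8: offset [8B, align 8] → 16
@16: reserved [1B, align 1] → 17
+7 pad (align 8)
@24: size [8B, align 8] → 32
@32: n_entries [4B, align 4] → 36
@36: version [1B, align 1] → 37
+3 pad (align 8)
@40: blocks [40B, align 8] → 80
@80: crc [4B, align 4] → 84
+4 tail pad (align 8)
size 88, align 8
data bytes 72, size 88 → padding 16

16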